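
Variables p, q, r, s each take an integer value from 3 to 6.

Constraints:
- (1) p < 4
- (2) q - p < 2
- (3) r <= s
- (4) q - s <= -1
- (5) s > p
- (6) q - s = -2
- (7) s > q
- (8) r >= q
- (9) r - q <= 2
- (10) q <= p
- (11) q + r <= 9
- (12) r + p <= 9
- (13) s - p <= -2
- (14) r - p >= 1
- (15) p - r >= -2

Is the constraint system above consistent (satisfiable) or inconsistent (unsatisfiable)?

Constraints 4, 9, 13, and 14 give p − s ≥ 2, s − q ≥ 1, q − r ≥ -2, r − p ≥ 1.
Adding all 4 inequalities: the left sides telescope to 0, and the right sides sum to 2 + 1 + (-2) + 1 = 2. So 0 ≥ 2, which is false.

Unsatisfiable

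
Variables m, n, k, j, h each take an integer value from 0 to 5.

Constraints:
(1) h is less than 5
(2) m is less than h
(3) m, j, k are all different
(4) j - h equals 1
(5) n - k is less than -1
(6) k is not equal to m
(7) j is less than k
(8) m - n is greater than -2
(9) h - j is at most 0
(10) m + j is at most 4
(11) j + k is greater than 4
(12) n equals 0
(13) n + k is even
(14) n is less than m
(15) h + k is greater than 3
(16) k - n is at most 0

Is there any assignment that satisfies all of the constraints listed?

Unsatisfiable

Constraints 2, 7, 9, 14, and 16 give m < h, h ≤ j, j < k, k ≤ n, n < m. Chaining: m < h ≤ j < k ≤ n < m, which forces m < m — impossible.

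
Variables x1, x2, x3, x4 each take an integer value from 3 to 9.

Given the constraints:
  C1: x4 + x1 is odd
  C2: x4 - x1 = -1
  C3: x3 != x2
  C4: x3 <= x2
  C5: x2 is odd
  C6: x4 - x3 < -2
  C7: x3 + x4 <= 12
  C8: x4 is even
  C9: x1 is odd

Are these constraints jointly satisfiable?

Satisfiable

One satisfying assignment is x1 = 5, x2 = 9, x3 = 8, x4 = 4.
For the less obvious constraints — constraint 2: x4 - x1 = -1; constraint 6: x4 - x3 = -4; constraint 7: x3 + x4 = 12 — and the others hold by inspection.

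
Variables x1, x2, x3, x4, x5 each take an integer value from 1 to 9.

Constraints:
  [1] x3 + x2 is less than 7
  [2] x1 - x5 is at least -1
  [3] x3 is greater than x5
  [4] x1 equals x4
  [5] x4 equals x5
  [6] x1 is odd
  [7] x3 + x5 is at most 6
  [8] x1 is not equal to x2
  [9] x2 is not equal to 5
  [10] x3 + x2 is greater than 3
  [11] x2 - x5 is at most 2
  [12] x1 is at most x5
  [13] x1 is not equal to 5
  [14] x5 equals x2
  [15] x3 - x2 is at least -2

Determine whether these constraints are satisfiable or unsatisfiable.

Unsatisfiable

From constraints 4, 5, and 14, x1 = x4 = x5 = x2, so x1 = x2. But constraint 8 says x1 ≠ x2. Contradiction.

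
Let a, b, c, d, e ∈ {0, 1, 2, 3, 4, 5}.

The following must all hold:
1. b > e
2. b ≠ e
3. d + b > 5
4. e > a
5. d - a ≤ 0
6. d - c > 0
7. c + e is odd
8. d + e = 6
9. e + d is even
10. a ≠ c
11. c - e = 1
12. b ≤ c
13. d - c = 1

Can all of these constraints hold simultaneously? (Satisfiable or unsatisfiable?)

Unsatisfiable

Constraints 1, 4, 5, 6, and 12 give a < e, e < b, b ≤ c, c < d, d ≤ a. Chaining: a < e < b ≤ c < d ≤ a, which forces a < a — impossible.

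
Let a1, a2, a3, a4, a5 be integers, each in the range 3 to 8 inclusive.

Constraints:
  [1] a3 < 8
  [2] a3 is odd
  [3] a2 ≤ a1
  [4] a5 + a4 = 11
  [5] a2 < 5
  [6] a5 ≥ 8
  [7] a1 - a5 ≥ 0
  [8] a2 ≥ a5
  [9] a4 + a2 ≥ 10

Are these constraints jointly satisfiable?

From constraints 6 and 8: a2 ≥ a5 and a5 ≥ 8, so a2 ≥ 8. From constraint 5: a2 ≤ 4. But 4 < 8, so no value of a2 works.

Unsatisfiable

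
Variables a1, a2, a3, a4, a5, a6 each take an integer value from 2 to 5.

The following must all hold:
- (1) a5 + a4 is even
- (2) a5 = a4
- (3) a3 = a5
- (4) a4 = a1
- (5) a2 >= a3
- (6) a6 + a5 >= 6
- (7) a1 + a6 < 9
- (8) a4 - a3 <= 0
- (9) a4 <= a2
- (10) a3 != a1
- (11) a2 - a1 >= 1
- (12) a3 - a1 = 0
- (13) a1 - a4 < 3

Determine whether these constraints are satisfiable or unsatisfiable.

Unsatisfiable

From constraints 2, 3, and 4, a3 = a5 = a4 = a1, so a3 = a1. But constraint 10 says a3 ≠ a1. Contradiction.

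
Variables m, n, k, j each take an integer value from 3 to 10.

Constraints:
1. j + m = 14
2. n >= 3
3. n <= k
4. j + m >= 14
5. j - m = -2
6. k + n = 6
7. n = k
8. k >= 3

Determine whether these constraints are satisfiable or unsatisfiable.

The assignment m = 8, n = 3, k = 3, j = 6 works:
  constraint 1 holds since j + m = 14.
  constraint 4 holds since j + m = 14.
  constraint 5 holds since j - m = -2.
The rest check out directly.

Satisfiable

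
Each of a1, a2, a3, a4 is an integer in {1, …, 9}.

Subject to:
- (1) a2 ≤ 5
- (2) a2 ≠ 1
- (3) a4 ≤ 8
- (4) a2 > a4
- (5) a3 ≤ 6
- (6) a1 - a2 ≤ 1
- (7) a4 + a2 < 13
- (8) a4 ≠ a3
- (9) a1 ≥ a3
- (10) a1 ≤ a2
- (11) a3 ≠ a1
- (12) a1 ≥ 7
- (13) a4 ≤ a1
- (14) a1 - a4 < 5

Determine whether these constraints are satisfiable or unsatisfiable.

Unsatisfiable

From constraints 10 and 12: a2 ≥ a1 and a1 ≥ 7, so a2 ≥ 7. From constraint 1: a2 ≤ 5. But 5 < 7, so no value of a2 works.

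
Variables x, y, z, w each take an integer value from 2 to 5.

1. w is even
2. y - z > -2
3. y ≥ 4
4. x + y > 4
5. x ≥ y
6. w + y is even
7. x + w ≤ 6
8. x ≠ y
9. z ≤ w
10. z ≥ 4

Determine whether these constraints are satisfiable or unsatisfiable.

From constraints 3 and 5: x ≥ y ≥ 4. From constraints 9 and 10: w ≥ z ≥ 4. Hence x + w ≥ 8. But constraint 7 requires x + w ≤ 6, and 6 < 8. Contradiction.

Unsatisfiable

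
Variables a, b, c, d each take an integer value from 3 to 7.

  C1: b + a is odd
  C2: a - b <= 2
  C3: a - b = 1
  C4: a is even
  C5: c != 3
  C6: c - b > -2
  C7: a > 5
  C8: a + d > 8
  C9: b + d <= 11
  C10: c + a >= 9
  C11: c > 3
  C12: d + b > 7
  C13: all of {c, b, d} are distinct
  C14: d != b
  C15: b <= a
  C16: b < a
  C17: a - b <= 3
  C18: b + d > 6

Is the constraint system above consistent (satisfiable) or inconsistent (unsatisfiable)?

Setting (a, b, c, d) = (6, 5, 6, 3) satisfies everything: constraint 2: a - b = 1; constraint 3: a - b = 1; constraint 6: c - b = 1, and the others follow.

Satisfiable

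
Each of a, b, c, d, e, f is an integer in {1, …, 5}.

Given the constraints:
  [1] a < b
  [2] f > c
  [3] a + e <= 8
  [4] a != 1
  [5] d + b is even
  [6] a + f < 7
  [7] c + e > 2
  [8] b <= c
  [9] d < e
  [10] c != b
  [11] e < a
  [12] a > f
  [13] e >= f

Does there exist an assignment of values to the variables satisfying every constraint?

Unsatisfiable

Constraints 1, 2, 8, 11, and 13 give b ≤ c, c < f, f ≤ e, e < a, a < b. Chaining: b ≤ c < f ≤ e < a < b, which forces b < b — impossible.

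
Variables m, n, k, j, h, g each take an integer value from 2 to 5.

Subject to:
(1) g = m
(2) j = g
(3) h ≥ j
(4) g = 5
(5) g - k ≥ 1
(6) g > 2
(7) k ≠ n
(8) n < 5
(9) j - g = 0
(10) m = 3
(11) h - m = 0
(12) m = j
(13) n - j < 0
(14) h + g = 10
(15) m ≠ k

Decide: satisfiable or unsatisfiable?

Unsatisfiable

Constraint 10 fixes m = 3 and constraint 4 fixes g = 5. Constraints 2 and 12 give m = j = g, so m = g. But 3 ≠ 5 — contradiction.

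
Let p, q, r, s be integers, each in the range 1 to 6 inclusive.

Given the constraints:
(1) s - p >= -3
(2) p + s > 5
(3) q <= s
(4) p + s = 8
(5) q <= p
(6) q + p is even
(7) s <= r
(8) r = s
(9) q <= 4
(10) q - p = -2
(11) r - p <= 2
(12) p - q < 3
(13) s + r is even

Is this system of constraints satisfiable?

Try p = 4, q = 2, r = 4, s = 4.
Check constraint 1: s - p = 0; constraint 2: p + s = 8. The remaining constraints are straightforward to verify.

Satisfiable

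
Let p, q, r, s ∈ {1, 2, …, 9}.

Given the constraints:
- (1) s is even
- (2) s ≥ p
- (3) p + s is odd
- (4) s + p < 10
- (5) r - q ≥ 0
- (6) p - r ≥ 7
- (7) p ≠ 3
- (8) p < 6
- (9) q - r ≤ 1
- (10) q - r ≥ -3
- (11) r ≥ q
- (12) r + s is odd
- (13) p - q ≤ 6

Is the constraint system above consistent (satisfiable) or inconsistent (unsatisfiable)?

Unsatisfiable

Constraints 5, 6, and 13 give r − q ≥ 0, q − p ≥ -6, p − r ≥ 7.
Adding all 3 inequalities: the left sides telescope to 0, and the right sides sum to 0 + (-6) + 7 = 1. So 0 ≥ 1, which is false.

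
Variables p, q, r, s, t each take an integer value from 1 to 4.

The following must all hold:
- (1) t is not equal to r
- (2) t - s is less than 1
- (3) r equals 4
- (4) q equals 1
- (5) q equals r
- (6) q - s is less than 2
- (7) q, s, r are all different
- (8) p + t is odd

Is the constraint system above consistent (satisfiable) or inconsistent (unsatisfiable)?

Unsatisfiable

Constraint 4 fixes q = 1 and constraint 3 fixes r = 4, but constraint 5 requires q = r. Since 1 ≠ 4, contradiction.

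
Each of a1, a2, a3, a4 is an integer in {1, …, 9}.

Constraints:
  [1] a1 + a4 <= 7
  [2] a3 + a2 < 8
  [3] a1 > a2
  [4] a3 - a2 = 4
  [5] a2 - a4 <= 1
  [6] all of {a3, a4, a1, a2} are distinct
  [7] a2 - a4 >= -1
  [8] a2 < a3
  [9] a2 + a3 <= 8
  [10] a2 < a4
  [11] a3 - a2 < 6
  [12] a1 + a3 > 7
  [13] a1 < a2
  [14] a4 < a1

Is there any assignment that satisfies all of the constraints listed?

Constraints 10, 13, and 14 give a2 < a4, a4 < a1, a1 < a2. Chaining: a2 < a4 < a1 < a2, which forces a2 < a2 — impossible.

Unsatisfiable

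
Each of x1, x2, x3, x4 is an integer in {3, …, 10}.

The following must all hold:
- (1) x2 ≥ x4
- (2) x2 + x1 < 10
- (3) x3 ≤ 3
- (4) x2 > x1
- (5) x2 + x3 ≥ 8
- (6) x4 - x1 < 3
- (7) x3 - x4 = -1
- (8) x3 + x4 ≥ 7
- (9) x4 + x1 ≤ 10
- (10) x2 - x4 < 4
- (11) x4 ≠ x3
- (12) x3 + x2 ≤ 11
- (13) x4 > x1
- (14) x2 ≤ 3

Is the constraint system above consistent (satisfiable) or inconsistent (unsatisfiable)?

From constraint 3: x3 ≤ 3. From constraints 1 and 14: x4 ≤ x2 ≤ 3. Hence x3 + x4 ≤ 6. But constraint 8 requires x3 + x4 ≥ 7, and 7 > 6. Contradiction.

Unsatisfiable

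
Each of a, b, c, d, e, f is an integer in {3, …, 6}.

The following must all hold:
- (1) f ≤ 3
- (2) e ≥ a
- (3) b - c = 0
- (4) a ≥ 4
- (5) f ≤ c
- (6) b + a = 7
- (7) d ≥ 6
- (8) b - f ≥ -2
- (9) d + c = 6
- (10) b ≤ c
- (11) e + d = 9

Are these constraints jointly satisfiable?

From constraints 2 and 4: e ≥ a ≥ 4. From constraint 7: d ≥ 6. Hence e + d ≥ 10. But constraint 11 requires e + d = 9, and 9 < 10. Contradiction.

Unsatisfiable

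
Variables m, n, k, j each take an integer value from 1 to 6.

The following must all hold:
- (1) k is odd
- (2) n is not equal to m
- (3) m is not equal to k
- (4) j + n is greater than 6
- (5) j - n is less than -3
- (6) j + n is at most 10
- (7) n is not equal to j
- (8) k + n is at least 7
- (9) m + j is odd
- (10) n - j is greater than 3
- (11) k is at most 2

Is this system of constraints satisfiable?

Try m = 2, n = 6, k = 1, j = 1.
Check constraint 4: j + n = 7; constraint 5: j - n = -5. The remaining constraints are straightforward to verify.

Satisfiable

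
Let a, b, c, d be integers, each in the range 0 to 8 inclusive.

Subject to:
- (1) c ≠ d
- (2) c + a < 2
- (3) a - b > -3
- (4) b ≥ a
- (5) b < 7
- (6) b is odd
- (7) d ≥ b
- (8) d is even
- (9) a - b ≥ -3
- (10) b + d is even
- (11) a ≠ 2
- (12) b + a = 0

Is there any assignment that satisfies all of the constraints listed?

Constraint 6 makes b odd and constraint 8 makes d even, so b + d must be odd. Constraint 10 says b + d is even — contradiction.

Unsatisfiable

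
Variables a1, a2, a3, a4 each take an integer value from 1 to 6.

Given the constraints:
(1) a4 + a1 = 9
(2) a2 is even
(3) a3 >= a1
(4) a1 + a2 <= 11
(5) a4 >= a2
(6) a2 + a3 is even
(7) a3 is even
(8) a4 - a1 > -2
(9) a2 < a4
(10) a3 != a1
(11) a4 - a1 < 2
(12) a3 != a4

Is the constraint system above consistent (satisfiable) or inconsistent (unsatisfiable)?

Satisfiable

Take a1 = 4, a2 = 4, a3 = 6, a4 = 5. Then constraint 1: a4 + a1 = 9; constraint 4: a1 + a2 = 8; constraint 8: a4 - a1 = 1, and every other listed constraint is also met.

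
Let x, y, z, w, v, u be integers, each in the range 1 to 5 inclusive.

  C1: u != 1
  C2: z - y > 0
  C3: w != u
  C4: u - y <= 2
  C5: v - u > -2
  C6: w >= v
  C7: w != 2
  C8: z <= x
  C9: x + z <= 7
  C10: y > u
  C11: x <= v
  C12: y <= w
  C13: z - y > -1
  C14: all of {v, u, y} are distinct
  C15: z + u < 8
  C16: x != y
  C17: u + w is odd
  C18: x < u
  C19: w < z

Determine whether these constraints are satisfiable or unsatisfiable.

Constraints 8, 10, 12, 18, and 19 give w < z, z ≤ x, x < u, u < y, y ≤ w. Chaining: w < z ≤ x < u < y ≤ w, which forces w < w — impossible.

Unsatisfiable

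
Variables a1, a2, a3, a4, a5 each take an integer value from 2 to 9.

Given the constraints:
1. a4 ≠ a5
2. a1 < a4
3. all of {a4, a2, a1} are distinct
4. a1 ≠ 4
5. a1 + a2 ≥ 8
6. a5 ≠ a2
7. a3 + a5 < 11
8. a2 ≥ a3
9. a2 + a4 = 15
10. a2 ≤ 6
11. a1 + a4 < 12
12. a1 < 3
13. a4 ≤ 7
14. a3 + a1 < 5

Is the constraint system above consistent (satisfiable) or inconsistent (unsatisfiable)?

From constraint 10: a2 ≤ 6. From constraint 13: a4 ≤ 7. Hence a2 + a4 ≤ 13. But constraint 9 requires a2 + a4 = 15, and 15 > 13. Contradiction.

Unsatisfiable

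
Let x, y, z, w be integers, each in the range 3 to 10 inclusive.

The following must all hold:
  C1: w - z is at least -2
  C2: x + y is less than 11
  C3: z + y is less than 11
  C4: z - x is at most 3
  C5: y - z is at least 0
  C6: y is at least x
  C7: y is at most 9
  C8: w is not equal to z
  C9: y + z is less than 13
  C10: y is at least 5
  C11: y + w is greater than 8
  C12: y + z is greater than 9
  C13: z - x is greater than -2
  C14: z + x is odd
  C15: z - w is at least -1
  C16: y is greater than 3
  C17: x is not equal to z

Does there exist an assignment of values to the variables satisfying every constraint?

The assignment x = 3, y = 6, z = 4, w = 3 works:
  constraint 1 holds since w - z = -1.
  constraint 2 holds since x + y = 9.
The rest check out directly.

Satisfiable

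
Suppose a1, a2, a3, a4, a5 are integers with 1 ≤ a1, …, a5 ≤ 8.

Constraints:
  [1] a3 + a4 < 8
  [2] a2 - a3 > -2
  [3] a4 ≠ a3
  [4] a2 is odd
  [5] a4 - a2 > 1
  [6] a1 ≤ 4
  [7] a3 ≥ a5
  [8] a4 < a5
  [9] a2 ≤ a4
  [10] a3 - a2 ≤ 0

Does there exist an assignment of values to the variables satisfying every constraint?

Unsatisfiable

Constraints 7, 8, 9, and 10 give a4 < a5, a5 ≤ a3, a3 ≤ a2, a2 ≤ a4. Chaining: a4 < a5 ≤ a3 ≤ a2 ≤ a4, which forces a4 < a4 — impossible.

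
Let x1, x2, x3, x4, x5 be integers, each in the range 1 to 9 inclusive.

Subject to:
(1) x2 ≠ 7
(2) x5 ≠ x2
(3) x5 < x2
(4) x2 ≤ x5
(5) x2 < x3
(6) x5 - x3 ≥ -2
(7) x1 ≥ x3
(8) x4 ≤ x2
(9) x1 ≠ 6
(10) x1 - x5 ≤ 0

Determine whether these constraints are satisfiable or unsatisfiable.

Constraints 3, 5, 7, and 10 give x1 ≤ x5, x5 < x2, x2 < x3, x3 ≤ x1. Chaining: x1 ≤ x5 < x2 < x3 ≤ x1, which forces x1 < x1 — impossible.

Unsatisfiable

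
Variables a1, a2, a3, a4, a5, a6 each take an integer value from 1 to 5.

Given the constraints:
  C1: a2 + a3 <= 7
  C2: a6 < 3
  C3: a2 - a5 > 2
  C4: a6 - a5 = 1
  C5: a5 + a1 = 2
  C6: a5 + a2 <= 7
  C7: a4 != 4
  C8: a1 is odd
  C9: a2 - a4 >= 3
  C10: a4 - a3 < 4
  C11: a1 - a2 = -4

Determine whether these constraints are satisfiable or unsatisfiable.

Satisfiable

Try a1 = 1, a2 = 5, a3 = 1, a4 = 2, a5 = 1, a6 = 2.
Check constraint 1: a2 + a3 = 6; constraint 3: a2 - a5 = 4. The remaining constraints are straightforward to verify.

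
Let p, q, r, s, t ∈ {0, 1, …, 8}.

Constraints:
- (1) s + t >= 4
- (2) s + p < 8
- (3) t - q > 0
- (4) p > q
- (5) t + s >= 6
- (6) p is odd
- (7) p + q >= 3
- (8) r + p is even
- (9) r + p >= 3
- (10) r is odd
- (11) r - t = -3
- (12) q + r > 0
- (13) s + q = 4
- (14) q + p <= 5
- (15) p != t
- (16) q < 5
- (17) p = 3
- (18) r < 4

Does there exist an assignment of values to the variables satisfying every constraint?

The assignment p = 3, q = 1, r = 1, s = 3, t = 4 works:
  constraint 1 holds since s + t = 7.
  constraint 2 holds since s + p = 6.
  constraint 3 holds since t - q = 3.
The rest check out directly.

Satisfiable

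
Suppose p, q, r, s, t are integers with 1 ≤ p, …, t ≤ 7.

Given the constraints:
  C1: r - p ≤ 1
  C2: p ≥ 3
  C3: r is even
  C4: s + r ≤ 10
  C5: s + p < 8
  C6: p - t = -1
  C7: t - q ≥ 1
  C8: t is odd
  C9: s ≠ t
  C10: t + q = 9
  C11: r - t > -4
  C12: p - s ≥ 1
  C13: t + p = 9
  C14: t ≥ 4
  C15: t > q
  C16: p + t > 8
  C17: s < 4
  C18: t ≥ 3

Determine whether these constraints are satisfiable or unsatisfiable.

Satisfiable

Try p = 4, q = 4, r = 4, s = 3, t = 5.
Check constraint 1: r - p = 0; constraint 4: s + r = 7. The remaining constraints are straightforward to verify.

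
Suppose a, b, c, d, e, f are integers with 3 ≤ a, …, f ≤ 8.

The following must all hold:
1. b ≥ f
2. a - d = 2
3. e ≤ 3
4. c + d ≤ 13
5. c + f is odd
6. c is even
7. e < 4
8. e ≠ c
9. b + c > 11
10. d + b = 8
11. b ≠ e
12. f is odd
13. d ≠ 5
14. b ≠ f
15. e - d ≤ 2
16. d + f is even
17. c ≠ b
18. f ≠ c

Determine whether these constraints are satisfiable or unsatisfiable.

Satisfiable

Take a = 5, b = 5, c = 8, d = 3, e = 3, f = 3. Then constraint 2: a - d = 2; constraint 4: c + d = 11; constraint 9: b + c = 13, and every other listed constraint is also met.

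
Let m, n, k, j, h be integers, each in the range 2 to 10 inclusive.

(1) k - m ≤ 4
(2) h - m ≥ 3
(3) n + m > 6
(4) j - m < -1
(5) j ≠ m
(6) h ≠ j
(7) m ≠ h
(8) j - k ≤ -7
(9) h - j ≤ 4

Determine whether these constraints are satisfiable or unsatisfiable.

Unsatisfiable

Constraints 1, 2, 8, and 9 give k − j ≥ 7, j − h ≥ -4, h − m ≥ 3, m − k ≥ -4.
Adding all 4 inequalities: the left sides telescope to 0, and the right sides sum to 7 + (-4) + 3 + (-4) = 2. So 0 ≥ 2, which is false.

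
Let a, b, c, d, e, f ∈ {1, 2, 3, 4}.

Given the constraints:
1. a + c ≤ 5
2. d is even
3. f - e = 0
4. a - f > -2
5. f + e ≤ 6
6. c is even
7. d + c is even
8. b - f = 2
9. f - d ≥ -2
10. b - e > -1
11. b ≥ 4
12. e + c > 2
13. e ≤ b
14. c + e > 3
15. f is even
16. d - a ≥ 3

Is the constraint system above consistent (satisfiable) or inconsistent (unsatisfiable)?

Satisfiable

Try a = 1, b = 4, c = 2, d = 4, e = 2, f = 2.
Check constraint 1: a + c = 3; constraint 3: f - e = 0. The remaining constraints are straightforward to verify.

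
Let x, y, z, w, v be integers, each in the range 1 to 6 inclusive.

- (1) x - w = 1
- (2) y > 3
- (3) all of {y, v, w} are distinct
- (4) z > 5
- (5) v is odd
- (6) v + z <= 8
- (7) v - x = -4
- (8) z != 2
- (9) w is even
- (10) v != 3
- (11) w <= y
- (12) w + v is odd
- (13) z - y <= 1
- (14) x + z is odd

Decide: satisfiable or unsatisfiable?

Satisfiable

Setting (x, y, z, w, v) = (5, 5, 6, 4, 1) satisfies everything: constraint 1: x - w = 1; constraint 6: v + z = 7; constraint 7: v - x = -4, and the others follow.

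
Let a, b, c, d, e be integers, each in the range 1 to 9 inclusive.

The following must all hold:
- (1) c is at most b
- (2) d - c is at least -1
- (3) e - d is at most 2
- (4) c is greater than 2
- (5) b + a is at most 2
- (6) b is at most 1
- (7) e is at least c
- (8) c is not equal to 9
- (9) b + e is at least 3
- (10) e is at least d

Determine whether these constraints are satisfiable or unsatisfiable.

Unsatisfiable

From constraint 4: c ≥ 3. From constraints 1 and 6: c ≤ b and b ≤ 1, so c ≤ 1. But 1 < 3, so no value of c works.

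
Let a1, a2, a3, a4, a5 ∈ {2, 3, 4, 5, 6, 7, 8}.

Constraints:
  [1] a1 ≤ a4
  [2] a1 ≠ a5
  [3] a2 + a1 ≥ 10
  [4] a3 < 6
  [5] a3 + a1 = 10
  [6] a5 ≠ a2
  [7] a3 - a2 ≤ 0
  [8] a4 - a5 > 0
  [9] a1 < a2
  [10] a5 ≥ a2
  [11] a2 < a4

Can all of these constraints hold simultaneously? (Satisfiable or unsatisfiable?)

Satisfiable

Setting (a1, a2, a3, a4, a5) = (5, 6, 5, 8, 7) satisfies everything: constraint 3: a2 + a1 = 11; constraint 5: a3 + a1 = 10; constraint 7: a3 - a2 = -1, and the others follow.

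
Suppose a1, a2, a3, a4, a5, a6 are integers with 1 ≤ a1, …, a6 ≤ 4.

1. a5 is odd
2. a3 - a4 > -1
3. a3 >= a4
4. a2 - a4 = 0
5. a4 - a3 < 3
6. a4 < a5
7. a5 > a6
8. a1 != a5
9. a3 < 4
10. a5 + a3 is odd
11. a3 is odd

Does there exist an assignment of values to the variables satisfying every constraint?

Unsatisfiable

Constraint 1 makes a5 odd and constraint 11 makes a3 odd, so a5 + a3 must be even. Constraint 10 says a5 + a3 is odd — contradiction.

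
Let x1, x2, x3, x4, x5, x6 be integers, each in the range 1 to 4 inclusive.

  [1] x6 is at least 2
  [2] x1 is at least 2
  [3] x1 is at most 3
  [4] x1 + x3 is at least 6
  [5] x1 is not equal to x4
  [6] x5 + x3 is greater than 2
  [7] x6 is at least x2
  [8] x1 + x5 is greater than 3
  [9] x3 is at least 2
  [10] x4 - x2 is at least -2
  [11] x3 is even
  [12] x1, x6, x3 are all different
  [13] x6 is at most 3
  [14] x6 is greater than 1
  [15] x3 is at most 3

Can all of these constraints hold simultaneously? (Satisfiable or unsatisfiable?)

Constraints 1, 2, 3, 9, 13, and 15 confine each of x1, x6, x3 to the 2 values {2, 3}.
Constraint 12 requires all 3 of them to be distinct, but only 2 values are available — impossible by the pigeonhole principle.

Unsatisfiable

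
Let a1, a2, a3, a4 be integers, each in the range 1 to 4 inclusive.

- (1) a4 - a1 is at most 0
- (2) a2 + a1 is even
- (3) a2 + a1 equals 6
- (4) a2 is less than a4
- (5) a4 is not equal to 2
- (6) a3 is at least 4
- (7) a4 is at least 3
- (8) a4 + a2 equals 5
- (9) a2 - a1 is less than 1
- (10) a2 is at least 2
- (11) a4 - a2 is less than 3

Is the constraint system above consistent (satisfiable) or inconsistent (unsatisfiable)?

Satisfiable

One satisfying assignment is a1 = 4, a2 = 2, a3 = 4, a4 = 3.
For the less obvious constraints — constraint 1: a4 - a1 = -1; constraint 3: a2 + a1 = 6; constraint 8: a4 + a2 = 5 — and the others hold by inspection.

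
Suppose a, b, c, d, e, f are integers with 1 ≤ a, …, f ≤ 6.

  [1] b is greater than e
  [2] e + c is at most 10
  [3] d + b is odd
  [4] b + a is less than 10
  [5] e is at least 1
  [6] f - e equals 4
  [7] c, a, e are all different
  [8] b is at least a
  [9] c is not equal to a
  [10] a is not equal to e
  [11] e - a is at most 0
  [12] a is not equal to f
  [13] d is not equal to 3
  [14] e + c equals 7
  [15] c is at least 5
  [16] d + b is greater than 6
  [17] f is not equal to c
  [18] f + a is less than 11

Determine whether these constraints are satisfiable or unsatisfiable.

Satisfiable

Take a = 3, b = 6, c = 5, d = 1, e = 2, f = 6. Then constraint 2: e + c = 7; constraint 4: b + a = 9, and every other listed constraint is also met.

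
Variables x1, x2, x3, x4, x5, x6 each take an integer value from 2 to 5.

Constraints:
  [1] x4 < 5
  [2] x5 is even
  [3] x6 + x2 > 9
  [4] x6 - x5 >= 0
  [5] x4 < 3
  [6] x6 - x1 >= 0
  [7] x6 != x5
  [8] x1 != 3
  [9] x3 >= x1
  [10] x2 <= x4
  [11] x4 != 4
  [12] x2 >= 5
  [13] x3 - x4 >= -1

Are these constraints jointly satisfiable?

From constraints 10 and 12: x4 ≥ x2 and x2 ≥ 5, so x4 ≥ 5. From constraint 5: x4 ≤ 2. But 2 < 5, so no value of x4 works.

Unsatisfiable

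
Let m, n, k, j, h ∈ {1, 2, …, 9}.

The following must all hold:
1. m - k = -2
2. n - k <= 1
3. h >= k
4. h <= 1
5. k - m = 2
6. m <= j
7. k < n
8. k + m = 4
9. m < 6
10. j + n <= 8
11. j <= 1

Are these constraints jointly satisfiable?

From constraints 3 and 4: k ≤ h ≤ 1. From constraints 6 and 11: m ≤ j ≤ 1. Hence k + m ≤ 2. But constraint 8 requires k + m = 4, and 4 > 2. Contradiction.

Unsatisfiable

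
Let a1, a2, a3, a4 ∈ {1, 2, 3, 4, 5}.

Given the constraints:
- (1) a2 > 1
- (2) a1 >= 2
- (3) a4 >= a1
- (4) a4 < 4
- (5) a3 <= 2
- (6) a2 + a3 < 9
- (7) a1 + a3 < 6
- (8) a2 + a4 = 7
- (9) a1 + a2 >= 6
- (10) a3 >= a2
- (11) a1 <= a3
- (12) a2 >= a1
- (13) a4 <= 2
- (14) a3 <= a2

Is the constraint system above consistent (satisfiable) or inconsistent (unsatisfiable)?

Unsatisfiable

From constraints 3 and 13: a1 ≤ a4 ≤ 2. From constraints 5 and 10: a2 ≤ a3 ≤ 2. Hence a1 + a2 ≤ 4. But constraint 9 requires a1 + a2 ≥ 6, and 6 > 4. Contradiction.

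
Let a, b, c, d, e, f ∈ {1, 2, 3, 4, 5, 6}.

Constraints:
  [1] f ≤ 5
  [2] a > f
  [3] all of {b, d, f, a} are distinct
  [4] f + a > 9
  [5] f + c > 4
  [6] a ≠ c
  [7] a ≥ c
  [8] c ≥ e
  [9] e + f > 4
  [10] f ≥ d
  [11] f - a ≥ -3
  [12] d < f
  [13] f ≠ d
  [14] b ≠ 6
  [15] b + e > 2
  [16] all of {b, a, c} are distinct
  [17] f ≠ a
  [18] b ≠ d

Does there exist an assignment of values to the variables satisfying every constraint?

Setting (a, b, c, d, e, f) = (6, 3, 1, 1, 1, 4) satisfies everything: constraint 4: f + a = 10; constraint 5: f + c = 5, and the others follow.

Satisfiable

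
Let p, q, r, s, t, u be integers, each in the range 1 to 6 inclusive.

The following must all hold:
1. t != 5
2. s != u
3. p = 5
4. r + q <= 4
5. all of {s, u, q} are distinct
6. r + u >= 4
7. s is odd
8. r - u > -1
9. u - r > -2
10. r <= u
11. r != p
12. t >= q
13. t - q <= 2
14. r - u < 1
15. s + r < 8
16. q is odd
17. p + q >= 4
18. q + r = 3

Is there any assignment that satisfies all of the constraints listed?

Satisfiable

Setting (p, q, r, s, t, u) = (5, 1, 2, 5, 2, 2) satisfies everything: constraint 4: r + q = 3; constraint 6: r + u = 4; constraint 8: r - u = 0, and the others follow.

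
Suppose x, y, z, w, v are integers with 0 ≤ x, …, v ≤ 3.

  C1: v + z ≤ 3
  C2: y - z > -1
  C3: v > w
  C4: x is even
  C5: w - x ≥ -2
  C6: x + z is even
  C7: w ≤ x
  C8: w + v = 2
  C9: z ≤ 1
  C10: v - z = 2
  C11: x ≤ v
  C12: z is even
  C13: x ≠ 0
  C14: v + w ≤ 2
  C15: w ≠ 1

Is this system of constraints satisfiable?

Satisfiable

One satisfying assignment is x = 2, y = 0, z = 0, w = 0, v = 2.
For the less obvious constraints — constraint 1: v + z = 2; constraint 2: y - z = 0; constraint 5: w - x = -2 — and the others hold by inspection.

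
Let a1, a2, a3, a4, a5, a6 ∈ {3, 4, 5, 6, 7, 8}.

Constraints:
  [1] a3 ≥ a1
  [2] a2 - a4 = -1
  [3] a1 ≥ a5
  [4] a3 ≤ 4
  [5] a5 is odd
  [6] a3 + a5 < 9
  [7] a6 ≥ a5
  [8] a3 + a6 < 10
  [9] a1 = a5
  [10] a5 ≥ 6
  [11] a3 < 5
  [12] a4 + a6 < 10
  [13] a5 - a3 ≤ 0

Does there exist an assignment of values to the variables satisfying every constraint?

From constraints 3 and 10: a1 ≥ a5 and a5 ≥ 6, so a1 ≥ 6. From constraints 1 and 4: a1 ≤ a3 and a3 ≤ 4, so a1 ≤ 4. But 4 < 6, so no value of a1 works.

Unsatisfiable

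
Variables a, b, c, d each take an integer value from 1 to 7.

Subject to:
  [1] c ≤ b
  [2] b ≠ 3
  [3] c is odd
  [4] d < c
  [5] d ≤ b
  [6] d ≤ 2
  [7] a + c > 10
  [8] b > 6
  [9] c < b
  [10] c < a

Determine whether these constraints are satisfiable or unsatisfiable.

Satisfiable

The assignment a = 7, b = 7, c = 5, d = 2 works:
  constraint 1 holds since c = 5, b = 7.
  constraint 3 holds since c = 5 is odd.
  constraint 7 holds since a + c = 12.
The rest check out directly.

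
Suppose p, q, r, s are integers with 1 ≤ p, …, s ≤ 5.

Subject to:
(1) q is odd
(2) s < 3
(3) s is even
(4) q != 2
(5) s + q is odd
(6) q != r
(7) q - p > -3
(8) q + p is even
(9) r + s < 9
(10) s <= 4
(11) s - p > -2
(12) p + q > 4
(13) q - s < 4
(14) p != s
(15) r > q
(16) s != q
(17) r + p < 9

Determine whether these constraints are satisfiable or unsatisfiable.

The assignment p = 3, q = 3, r = 5, s = 2 works:
  constraint 7 holds since q - p = 0.
  constraint 9 holds since r + s = 7.
The rest check out directly.

Satisfiable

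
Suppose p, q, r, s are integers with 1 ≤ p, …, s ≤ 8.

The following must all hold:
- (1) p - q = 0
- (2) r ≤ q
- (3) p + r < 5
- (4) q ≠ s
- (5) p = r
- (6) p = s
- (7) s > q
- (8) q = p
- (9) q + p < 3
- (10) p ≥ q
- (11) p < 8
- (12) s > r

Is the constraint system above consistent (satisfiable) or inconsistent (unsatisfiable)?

Unsatisfiable

From constraints 6 and 8, q = p = s, so q = s. But constraint 4 says q ≠ s. Contradiction.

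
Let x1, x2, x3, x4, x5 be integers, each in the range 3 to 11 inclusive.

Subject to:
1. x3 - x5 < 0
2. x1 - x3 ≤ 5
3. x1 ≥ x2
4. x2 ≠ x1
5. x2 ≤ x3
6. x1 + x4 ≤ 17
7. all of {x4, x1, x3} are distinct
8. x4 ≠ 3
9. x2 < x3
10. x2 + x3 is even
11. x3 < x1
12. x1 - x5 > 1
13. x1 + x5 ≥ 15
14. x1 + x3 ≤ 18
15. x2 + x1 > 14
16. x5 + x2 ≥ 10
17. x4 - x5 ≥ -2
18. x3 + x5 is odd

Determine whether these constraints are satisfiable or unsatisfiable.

Satisfiable

The assignment x1 = 10, x2 = 5, x3 = 7, x4 = 6, x5 = 8 works:
  constraint 1 holds since x3 - x5 = -1.
  constraint 2 holds since x1 - x3 = 3.
  constraint 6 holds since x1 + x4 = 16.
The rest check out directly.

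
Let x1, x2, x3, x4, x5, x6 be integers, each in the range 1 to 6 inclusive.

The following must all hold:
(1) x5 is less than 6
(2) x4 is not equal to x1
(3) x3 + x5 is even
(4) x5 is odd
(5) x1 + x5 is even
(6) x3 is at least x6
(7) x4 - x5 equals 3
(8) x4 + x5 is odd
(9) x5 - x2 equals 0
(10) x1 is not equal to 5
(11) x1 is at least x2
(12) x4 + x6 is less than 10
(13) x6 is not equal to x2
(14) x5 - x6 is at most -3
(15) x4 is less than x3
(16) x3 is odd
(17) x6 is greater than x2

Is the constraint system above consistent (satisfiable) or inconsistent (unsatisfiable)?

One satisfying assignment is x1 = 3, x2 = 1, x3 = 5, x4 = 4, x5 = 1, x6 = 4.
For the less obvious constraints — constraint 7: x4 - x5 = 3; constraint 9: x5 - x2 = 0 — and the others hold by inspection.

Satisfiable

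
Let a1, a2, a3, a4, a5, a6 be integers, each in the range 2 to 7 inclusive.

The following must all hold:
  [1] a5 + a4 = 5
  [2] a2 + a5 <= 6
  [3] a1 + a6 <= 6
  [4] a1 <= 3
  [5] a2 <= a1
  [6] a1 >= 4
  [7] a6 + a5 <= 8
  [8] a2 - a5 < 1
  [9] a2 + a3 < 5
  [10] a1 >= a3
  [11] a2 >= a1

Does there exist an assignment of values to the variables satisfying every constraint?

From constraint 6: a1 ≥ 4. From constraint 4: a1 ≤ 3. But 3 < 4, so no value of a1 works.

Unsatisfiable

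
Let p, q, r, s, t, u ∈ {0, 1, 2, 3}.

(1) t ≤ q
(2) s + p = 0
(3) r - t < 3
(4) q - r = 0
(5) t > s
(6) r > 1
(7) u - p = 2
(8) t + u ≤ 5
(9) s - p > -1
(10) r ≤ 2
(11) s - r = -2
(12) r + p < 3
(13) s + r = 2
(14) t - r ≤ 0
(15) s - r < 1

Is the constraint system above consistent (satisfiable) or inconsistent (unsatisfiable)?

Take p = 0, q = 2, r = 2, s = 0, t = 1, u = 2. Then constraint 2: s + p = 0; constraint 3: r - t = 1; constraint 4: q - r = 0, and every other listed constraint is also met.

Satisfiable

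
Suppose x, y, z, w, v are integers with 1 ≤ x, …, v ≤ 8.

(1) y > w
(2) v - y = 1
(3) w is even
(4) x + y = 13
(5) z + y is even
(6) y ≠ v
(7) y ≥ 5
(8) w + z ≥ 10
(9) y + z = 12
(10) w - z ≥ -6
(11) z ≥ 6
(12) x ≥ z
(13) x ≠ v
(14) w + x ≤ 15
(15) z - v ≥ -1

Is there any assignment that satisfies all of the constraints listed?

Take x = 8, y = 5, z = 7, w = 4, v = 6. Then constraint 2: v - y = 1; constraint 4: x + y = 13, and every other listed constraint is also met.

Satisfiable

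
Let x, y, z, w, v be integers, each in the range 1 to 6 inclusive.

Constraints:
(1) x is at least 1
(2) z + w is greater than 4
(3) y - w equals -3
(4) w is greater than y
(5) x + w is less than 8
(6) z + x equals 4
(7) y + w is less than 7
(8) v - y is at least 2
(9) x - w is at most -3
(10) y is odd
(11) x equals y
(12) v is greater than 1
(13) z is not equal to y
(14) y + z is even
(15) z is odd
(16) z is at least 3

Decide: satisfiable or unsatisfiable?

The assignment x = 1, y = 1, z = 3, w = 4, v = 5 works:
  constraint 2 holds since z + w = 7.
  constraint 3 holds since y - w = -3.
The rest check out directly.

Satisfiable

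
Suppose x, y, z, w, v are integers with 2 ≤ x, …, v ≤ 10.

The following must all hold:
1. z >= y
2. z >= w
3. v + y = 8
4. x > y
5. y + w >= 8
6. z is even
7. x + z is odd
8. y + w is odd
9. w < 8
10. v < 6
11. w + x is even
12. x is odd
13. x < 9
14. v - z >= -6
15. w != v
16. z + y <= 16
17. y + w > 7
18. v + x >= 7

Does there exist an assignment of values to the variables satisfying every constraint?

Satisfiable

The assignment x = 5, y = 4, z = 10, w = 5, v = 4 works:
  constraint 3 holds since v + y = 8.
  constraint 5 holds since y + w = 9.
  constraint 14 holds since v - z = -6.
The rest check out directly.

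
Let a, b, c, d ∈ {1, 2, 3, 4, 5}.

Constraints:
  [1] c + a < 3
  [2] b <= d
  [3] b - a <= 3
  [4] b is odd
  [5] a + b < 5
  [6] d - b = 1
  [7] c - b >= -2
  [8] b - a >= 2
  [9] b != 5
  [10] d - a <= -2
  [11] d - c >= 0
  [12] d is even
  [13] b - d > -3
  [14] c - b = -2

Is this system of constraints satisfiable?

Unsatisfiable

Constraints 7, 8, 10, and 11 give a − d ≥ 2, d − c ≥ 0, c − b ≥ -2, b − a ≥ 2.
Adding all 4 inequalities: the left sides telescope to 0, and the right sides sum to 2 + 0 + (-2) + 2 = 2. So 0 ≥ 2, which is false.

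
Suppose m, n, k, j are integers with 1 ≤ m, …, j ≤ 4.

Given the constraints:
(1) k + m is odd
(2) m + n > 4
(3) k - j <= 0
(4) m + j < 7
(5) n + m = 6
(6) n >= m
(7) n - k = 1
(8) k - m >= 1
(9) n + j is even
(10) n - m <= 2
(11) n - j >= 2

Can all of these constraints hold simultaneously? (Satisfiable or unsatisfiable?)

Constraints 3, 8, 10, and 11 give n − j ≥ 2, j − k ≥ 0, k − m ≥ 1, m − n ≥ -2.
Adding all 4 inequalities: the left sides telescope to 0, and the right sides sum to 2 + 0 + 1 + (-2) = 1. So 0 ≥ 1, which is false.

Unsatisfiable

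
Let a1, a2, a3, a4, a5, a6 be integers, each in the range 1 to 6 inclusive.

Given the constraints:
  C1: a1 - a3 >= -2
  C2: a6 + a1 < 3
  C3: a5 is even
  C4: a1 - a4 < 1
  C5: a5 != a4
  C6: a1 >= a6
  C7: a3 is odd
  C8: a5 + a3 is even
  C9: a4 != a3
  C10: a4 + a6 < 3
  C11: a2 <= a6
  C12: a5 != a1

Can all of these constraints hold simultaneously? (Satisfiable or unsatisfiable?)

Unsatisfiable

Constraint 3 makes a5 even and constraint 7 makes a3 odd, so a5 + a3 must be odd. Constraint 8 says a5 + a3 is even — contradiction.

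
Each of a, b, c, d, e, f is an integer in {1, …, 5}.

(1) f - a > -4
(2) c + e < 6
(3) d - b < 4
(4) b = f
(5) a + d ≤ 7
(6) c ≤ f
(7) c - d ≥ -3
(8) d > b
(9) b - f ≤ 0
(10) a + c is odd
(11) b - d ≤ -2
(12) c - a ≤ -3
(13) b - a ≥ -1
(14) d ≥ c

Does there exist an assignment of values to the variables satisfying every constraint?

Constraints 7, 11, 12, and 13 give c − d ≥ -3, d − b ≥ 2, b − a ≥ -1, a − c ≥ 3.
Adding all 4 inequalities: the left sides telescope to 0, and the right sides sum to (-3) + 2 + (-1) + 3 = 1. So 0 ≥ 1, which is false.

Unsatisfiable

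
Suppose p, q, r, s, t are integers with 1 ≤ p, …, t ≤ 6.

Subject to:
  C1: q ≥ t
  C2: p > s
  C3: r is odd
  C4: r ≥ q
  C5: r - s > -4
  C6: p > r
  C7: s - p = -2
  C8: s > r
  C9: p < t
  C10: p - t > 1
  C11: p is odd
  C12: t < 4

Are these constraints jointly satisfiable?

Unsatisfiable

Constraints 1, 2, 4, 8, and 9 give s < p, p < t, t ≤ q, q ≤ r, r < s. Chaining: s < p < t ≤ q ≤ r < s, which forces s < s — impossible.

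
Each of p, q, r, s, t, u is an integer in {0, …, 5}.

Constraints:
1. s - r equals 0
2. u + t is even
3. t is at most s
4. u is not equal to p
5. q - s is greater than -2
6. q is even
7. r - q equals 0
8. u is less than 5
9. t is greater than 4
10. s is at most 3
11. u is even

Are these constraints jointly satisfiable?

Unsatisfiable

From constraint 9: t ≥ 5. From constraints 3 and 10: t ≤ s and s ≤ 3, so t ≤ 3. But 3 < 5, so no value of t works.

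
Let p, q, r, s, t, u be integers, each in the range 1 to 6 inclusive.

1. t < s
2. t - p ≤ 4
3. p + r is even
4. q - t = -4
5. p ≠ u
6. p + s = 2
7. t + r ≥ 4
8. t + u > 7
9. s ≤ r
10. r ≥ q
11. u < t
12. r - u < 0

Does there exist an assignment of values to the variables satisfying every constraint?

Constraints 1, 9, 11, and 12 give t < s, s ≤ r, r < u, u < t. Chaining: t < s ≤ r < u < t, which forces t < t — impossible.

Unsatisfiable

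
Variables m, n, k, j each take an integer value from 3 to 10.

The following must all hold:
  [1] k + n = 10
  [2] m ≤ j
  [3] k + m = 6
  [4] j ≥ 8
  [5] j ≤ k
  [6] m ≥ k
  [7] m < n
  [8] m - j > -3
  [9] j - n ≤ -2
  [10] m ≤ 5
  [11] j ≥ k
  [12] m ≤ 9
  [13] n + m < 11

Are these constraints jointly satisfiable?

Unsatisfiable

From constraints 4 and 5: k ≥ j and j ≥ 8, so k ≥ 8. From constraints 6 and 10: k ≤ m and m ≤ 5, so k ≤ 5. But 5 < 8, so no value of k works.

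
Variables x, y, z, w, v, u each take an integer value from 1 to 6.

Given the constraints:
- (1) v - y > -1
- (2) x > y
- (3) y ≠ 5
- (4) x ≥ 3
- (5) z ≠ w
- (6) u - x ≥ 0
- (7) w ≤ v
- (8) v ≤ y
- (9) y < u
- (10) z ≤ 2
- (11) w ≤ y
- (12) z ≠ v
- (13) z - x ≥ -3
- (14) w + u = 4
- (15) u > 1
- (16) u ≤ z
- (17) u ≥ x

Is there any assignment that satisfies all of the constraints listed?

From constraints 4 and 17: u ≥ x and x ≥ 3, so u ≥ 3. From constraints 10 and 16: u ≤ z and z ≤ 2, so u ≤ 2. But 2 < 3, so no value of u works.

Unsatisfiable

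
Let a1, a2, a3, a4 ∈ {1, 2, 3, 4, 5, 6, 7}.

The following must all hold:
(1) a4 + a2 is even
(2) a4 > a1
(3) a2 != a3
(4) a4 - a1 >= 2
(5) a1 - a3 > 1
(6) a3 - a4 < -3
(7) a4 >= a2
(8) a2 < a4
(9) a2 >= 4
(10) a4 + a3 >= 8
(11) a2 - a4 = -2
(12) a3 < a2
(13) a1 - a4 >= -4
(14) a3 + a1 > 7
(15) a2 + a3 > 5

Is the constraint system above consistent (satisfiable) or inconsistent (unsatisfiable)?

The assignment a1 = 5, a2 = 5, a3 = 3, a4 = 7 works:
  constraint 4 holds since a4 - a1 = 2.
  constraint 5 holds since a1 - a3 = 2.
The rest check out directly.

Satisfiable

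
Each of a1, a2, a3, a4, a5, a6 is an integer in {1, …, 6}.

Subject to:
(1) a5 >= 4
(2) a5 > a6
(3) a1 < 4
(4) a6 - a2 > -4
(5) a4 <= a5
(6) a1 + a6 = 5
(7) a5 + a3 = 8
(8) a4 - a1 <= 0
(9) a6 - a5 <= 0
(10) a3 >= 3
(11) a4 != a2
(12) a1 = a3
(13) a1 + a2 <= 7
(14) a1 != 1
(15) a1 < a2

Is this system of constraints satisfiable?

Take a1 = 3, a2 = 4, a3 = 3, a4 = 1, a5 = 5, a6 = 2. Then constraint 4: a6 - a2 = -2; constraint 6: a1 + a6 = 5, and every other listed constraint is also met.

Satisfiable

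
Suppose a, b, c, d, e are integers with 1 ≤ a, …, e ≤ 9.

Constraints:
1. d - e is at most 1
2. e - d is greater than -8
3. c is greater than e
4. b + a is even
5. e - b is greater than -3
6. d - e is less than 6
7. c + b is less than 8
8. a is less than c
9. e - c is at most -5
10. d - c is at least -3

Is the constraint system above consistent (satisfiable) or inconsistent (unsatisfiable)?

Constraints 1, 9, and 10 give c − e ≥ 5, e − d ≥ -1, d − c ≥ -3.
Adding all 3 inequalities: the left sides telescope to 0, and the right sides sum to 5 + (-1) + (-3) = 1. So 0 ≥ 1, which is false.

Unsatisfiable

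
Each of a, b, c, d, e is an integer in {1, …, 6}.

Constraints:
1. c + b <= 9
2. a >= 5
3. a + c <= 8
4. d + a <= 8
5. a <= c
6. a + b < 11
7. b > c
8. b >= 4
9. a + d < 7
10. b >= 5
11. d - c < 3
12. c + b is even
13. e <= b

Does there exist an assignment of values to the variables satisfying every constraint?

Unsatisfiable

From constraints 2 and 5: c ≥ a ≥ 5. From constraint 10: b ≥ 5. Hence c + b ≥ 10. But constraint 1 requires c + b ≤ 9, and 9 < 10. Contradiction.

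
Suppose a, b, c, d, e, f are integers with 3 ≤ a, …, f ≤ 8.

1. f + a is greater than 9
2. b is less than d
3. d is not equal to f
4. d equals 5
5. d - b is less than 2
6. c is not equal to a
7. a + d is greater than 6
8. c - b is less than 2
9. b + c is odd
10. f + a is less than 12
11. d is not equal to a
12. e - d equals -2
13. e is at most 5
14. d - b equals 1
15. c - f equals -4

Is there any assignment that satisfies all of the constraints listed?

Satisfiable

One satisfying assignment is a = 4, b = 4, c = 3, d = 5, e = 3, f = 7.
For the less obvious constraints — constraint 1: f + a = 11; constraint 5: d - b = 1; constraint 7: a + d = 9 — and the others hold by inspection.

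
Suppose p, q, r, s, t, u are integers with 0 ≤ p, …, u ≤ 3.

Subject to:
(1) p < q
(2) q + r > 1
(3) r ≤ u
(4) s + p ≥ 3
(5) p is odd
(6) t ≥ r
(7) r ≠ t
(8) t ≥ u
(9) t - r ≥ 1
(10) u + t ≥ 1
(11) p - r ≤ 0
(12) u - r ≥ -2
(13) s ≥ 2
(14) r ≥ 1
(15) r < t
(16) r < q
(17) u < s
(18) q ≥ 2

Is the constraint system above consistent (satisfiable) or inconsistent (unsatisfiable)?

Satisfiable

The assignment p = 1, q = 3, r = 1, s = 2, t = 3, u = 1 works:
  constraint 2 holds since q + r = 4.
  constraint 4 holds since s + p = 3.
The rest check out directly.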